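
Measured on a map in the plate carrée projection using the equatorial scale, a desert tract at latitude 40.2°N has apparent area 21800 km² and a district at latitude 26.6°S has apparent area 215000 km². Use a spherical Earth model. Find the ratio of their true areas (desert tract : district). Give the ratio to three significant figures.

On the plate carrée, areal scale = h·k = 1 × sec φ, so true area = apparent × cos φ.
True area of desert tract: 21800 × cos(40.2°) = 21800 × 0.7638 = 16650 km².
True area of district: 215000 × cos(26.6°) = 215000 × 0.8942 = 192200 km².
Ratio = 16650 / 192200 ≈ 0.0866.

0.0866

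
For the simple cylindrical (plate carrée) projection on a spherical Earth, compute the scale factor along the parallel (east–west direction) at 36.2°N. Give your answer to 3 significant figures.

1.24

Plate carrée maps x = Rλ, y = Rφ. The meridian scale is h = 1 and the parallel scale is k = 1/cos φ = sec φ.
k = 1/cos 36.2° = 1/0.8070 = 1.239.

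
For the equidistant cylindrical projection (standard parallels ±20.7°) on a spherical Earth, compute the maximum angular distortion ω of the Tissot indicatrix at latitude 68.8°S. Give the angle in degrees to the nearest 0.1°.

52.5°

With standard parallel φ₀ = 20.7°, the equirectangular projection gives x = Rλ cos φ₀, y = Rφ, so h = 1 and k = cos 20.7° / cos φ.
At 68.8°: h = 1.000, k = 2.587; principal scales a = 2.587, b = 1.000.
sin(ω/2) = (a − b)/(a + b) = 1.587/3.587 = 0.4424, so ω = 2 arcsin(0.4424) ≈ 52.5°.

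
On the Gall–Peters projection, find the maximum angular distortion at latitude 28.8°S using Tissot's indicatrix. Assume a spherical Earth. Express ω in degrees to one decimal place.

24.4°

Gall–Peters is a cylindrical equal-area projection with standard parallels at ±45°. A cylindrical equal-area projection with standard parallel φ₀ has meridian scale h = cos φ / cos φ₀ and parallel scale k = cos φ₀ / cos φ (so areas are preserved, h·k = 1).
At 28.8°: h = 1.239, k = 0.8069; principal scales a = 1.239, b = 0.8069.
sin(ω/2) = (a − b)/(a + b) = 0.4324/2.046 = 0.2113, so ω = 2 arcsin(0.2113) ≈ 24.4°.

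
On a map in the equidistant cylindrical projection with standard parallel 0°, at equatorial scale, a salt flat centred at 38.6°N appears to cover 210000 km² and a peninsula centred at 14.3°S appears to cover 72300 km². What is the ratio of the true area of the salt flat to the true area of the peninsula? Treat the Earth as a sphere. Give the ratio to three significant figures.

2.34

Plate carrée has h = 1 and k = sec φ, giving areal scale sec φ; true area = (apparent area) · cos φ.
True area of salt flat: 210000 × cos(38.6°) = 210000 × 0.7815 = 164100 km².
True area of peninsula: 72300 × cos(14.3°) = 72300 × 0.9690 = 70060 km².
Ratio = 164100 / 70060 ≈ 2.34.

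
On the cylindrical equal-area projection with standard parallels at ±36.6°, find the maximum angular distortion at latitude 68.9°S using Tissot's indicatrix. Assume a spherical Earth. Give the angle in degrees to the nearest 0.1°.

83.4°

For cylindrical equal-area with standard parallel φ₀, h = cos φ / cos φ₀ and k = cos φ₀ / cos φ, so h·k = 1.
At 68.9°: h = 0.4484, k = 2.230; principal scales a = 2.230, b = 0.4484.
sin(ω/2) = (a − b)/(a + b) = 1.782/2.678 = 0.6652, so ω = 2 arcsin(0.6652) ≈ 83.4°.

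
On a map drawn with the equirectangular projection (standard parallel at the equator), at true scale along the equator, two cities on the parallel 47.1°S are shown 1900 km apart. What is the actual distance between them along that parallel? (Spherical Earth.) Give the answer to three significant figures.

1290 km

For the equirectangular projection with φ₀ = 0 (plate carrée), h = 1 along meridians and k = sec φ along parallels.
Along the parallel at 47.1°, map distances are exaggerated by k = sec 47.1° = 1.469.
True distance = 1900 / 1.469 = 1900 × cos 47.1° ≈ 1290 km.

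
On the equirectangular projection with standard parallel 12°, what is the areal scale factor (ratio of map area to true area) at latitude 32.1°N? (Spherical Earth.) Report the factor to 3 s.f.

In the equirectangular projection with standard parallel φ₀ = 12° (x = Rλ cos φ₀, y = Rφ), meridians are true-scale (h = 1) and the parallel scale is k = cos φ₀ / cos φ.
Areal scale = h·k = 1 × cos φ₀ / cos φ; at 32.1°, h = 1.000, k = 1.155, so h·k = 1.155.

1.15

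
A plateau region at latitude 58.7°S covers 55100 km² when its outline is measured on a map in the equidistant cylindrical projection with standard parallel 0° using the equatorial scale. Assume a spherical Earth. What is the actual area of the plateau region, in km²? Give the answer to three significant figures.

28600 km²

Plate carrée maps x = Rλ, y = Rφ. The meridian scale is h = 1 and the parallel scale is k = 1/cos φ = sec φ.
Areal scale = h·k = 1 × sec φ; at 58.7°, h = 1.000, k = 1.925, so h·k = 1.925.
True area = apparent / (areal scale) = 55100 / 1.925 ≈ 28600 km².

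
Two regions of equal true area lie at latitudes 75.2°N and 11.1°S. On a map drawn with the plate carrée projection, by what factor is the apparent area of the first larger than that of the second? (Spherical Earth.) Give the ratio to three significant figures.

Plate carrée maps x = Rλ, y = Rφ. The meridian scale is h = 1 and the parallel scale is k = 1/cos φ = sec φ.
Areal scale at 75.2°: h·k = 1.000 × 3.915 = 3.915.
Areal scale at 11.1°: h·k = 1.000 × 1.019 = 1.019.
Ratio = 3.915/1.019 ≈ 3.84.

3.84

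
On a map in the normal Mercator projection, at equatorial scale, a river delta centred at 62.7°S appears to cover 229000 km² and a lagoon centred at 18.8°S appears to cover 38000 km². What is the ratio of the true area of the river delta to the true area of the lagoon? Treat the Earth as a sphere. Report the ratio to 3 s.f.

1.41

Mercator's areal exaggeration is sec²φ; hence true area = (apparent area) · cos²φ.
True area of river delta: 229000 × cos²(62.7°) = 229000 × 0.2104 = 48170 km².
True area of lagoon: 38000 × cos²(18.8°) = 38000 × 0.8961 = 34050 km².
Ratio = 48170 / 34050 ≈ 1.41.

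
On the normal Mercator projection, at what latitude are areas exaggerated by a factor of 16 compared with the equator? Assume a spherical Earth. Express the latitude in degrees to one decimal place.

75.5°

Mercator areal scale is sec²φ.
sec²φ = 16  ⇒  cos²φ = 0.06250  ⇒  cos φ = 0.2500.
φ = arccos(0.2500) ≈ 75.5°.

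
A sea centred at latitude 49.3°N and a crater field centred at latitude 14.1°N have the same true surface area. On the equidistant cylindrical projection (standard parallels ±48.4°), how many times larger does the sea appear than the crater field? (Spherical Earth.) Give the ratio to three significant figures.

With standard parallel φ₀ = 48.4°, the equirectangular projection gives x = Rλ cos φ₀, y = Rφ, so h = 1 and k = cos 48.4° / cos φ.
Areal scale at 49.3°: h·k = 1.000 × 1.018 = 1.018.
Areal scale at 14.1°: h·k = 1.000 × 0.6846 = 0.6846.
Ratio = 1.018/0.6846 ≈ 1.49.

1.49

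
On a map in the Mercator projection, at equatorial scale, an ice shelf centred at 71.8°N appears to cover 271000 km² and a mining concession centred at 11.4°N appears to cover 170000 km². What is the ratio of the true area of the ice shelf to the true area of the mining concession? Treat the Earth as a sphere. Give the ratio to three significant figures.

0.162

Since Mercator area scale is 1/cos²φ, the true area equals the apparent area multiplied by cos²φ.
True area of ice shelf: 271000 × cos²(71.8°) = 271000 × 0.09755 = 26440 km².
True area of mining concession: 170000 × cos²(11.4°) = 170000 × 0.9609 = 163400 km².
Ratio = 26440 / 163400 ≈ 0.162.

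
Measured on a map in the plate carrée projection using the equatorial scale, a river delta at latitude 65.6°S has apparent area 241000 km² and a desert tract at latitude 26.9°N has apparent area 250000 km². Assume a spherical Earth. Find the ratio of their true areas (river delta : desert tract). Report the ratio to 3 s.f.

0.447

On the plate carrée, areal scale = h·k = 1 × sec φ, so true area = apparent × cos φ.
True area of river delta: 241000 × cos(65.6°) = 241000 × 0.4131 = 99560 km².
True area of desert tract: 250000 × cos(26.9°) = 250000 × 0.8918 = 222900 km².
Ratio = 99560 / 222900 ≈ 0.447.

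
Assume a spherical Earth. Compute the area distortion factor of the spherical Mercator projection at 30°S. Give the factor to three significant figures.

1.33

Mercator is conformal, so the point scale is isotropic: h = k = sec φ = 1/cos φ.
Areal scale = k² = sec²φ = 1/cos²(30°) = 1/0.8660² = 1.333.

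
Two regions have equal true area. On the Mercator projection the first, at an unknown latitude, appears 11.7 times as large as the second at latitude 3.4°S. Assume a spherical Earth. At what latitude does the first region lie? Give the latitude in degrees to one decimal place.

On Mercator, (apparent₁)/(apparent₂) = sec²φ₁ / sec²φ₂ when true areas are equal.
cos²φ₂ / cos²φ₁ = 11.7  ⇒  cos φ₁ = cos 3.4° / √11.7 = 0.9982/3.421 = 0.2918.
φ₁ = arccos(0.2918) ≈ 73.0°.

73.0°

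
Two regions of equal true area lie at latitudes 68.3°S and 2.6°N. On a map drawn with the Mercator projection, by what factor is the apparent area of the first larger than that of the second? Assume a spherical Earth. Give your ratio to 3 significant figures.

7.30

On Mercator, area is exaggerated by sec²φ = 1/cos²φ.
At 68.3°: sec²(68.3°) = 1/0.3697² = 7.315.
At 2.6°: sec²(2.6°) = 1/0.9990² = 1.002.
Ratio = 7.315/1.002 = cos²(2.6°)/cos²(68.3°) ≈ 7.30.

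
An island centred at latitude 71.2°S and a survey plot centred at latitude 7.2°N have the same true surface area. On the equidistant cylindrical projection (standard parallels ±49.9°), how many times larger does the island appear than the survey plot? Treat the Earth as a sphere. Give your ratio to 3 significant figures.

With standard parallel φ₀ = 49.9°, the equirectangular projection gives x = Rλ cos φ₀, y = Rφ, so h = 1 and k = cos 49.9° / cos φ.
Areal scale at 71.2°: h·k = 1.000 × 1.999 = 1.999.
Areal scale at 7.2°: h·k = 1.000 × 0.6492 = 0.6492.
Ratio = 1.999/0.6492 ≈ 3.08.

3.08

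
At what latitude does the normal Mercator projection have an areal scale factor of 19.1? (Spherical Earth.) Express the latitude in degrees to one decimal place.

Mercator areal scale is sec²φ.
sec²φ = 19.1  ⇒  cos²φ = 0.05236  ⇒  cos φ = 0.2288.
φ = arccos(0.2288) ≈ 76.8°.

76.8°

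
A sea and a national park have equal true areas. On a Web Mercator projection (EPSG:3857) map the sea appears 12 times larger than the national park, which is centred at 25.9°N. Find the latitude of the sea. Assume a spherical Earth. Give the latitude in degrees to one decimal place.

On Mercator, (apparent₁)/(apparent₂) = sec²φ₁ / sec²φ₂ when true areas are equal.
cos²φ₂ / cos²φ₁ = 12  ⇒  cos φ₁ = cos 25.9° / √12 = 0.8996/3.464 = 0.2597.
φ₁ = arccos(0.2597) ≈ 74.9°.

74.9°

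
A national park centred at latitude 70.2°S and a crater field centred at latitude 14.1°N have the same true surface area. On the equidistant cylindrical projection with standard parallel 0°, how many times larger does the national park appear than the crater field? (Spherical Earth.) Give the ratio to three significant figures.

2.86

Plate carrée maps x = Rλ, y = Rφ. The meridian scale is h = 1 and the parallel scale is k = 1/cos φ = sec φ.
Areal scale at 70.2°: h·k = 1.000 × 2.952 = 2.952.
Areal scale at 14.1°: h·k = 1.000 × 1.031 = 1.031.
Ratio = 2.952/1.031 ≈ 2.86.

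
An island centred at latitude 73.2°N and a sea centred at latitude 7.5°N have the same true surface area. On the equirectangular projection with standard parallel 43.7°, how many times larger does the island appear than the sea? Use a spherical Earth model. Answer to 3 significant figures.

With standard parallel φ₀ = 43.7°, the equirectangular projection gives x = Rλ cos φ₀, y = Rφ, so h = 1 and k = cos 43.7° / cos φ.
Areal scale at 73.2°: h·k = 1.000 × 2.501 = 2.501.
Areal scale at 7.5°: h·k = 1.000 × 0.7292 = 0.7292.
Ratio = 2.501/0.7292 ≈ 3.43.

3.43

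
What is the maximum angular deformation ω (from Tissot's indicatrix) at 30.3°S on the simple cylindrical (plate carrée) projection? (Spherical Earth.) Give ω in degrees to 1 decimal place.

8.4°

For the equirectangular projection with φ₀ = 0 (plate carrée), h = 1 along meridians and k = sec φ along parallels.
At 30.3°: h = 1.000, k = 1.158; principal scales a = 1.158, b = 1.000.
sin(ω/2) = (a − b)/(a + b) = 0.1582/2.158 = 0.07331, so ω = 2 arcsin(0.07331) ≈ 8.4°.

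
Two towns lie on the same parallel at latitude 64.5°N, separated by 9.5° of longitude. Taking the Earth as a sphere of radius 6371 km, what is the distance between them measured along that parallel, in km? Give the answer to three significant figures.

Arc length along a parallel = R cos φ · Δλ (with Δλ in radians).
= 6371 × cos 64.5° × (9.5° × π/180) = 6371 × 0.4305 × 0.1658 ≈ 455 km.

455 km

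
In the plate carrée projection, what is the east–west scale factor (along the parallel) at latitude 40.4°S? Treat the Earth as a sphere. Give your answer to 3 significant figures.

1.31

For the equirectangular projection with φ₀ = 0 (plate carrée), h = 1 along meridians and k = sec φ along parallels.
k = 1/cos 40.4° = 1/0.7615 = 1.313.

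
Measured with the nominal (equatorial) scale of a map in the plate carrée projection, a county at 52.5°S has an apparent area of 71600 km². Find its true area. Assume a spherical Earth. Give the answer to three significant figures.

43600 km²

In the plate carrée (x = Rλ, y = Rφ), meridians are true-scale (h = 1) and parallels are stretched by k = sec φ.
Areal scale = h·k = 1 × sec φ; at 52.5°, h = 1.000, k = 1.643, so h·k = 1.643.
True area = apparent / (areal scale) = 71600 / 1.643 ≈ 43600 km².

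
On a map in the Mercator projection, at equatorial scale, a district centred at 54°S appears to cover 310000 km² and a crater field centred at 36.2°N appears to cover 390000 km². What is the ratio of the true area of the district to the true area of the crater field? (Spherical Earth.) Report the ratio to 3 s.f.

0.422

Since Mercator area scale is 1/cos²φ, the true area equals the apparent area multiplied by cos²φ.
True area of district: 310000 × cos²(54°) = 310000 × 0.3455 = 107100 km².
True area of crater field: 390000 × cos²(36.2°) = 390000 × 0.6512 = 254000 km².
Ratio = 107100 / 254000 ≈ 0.422.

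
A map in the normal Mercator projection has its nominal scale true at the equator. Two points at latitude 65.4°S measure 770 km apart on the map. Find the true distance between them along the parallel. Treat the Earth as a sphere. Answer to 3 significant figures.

The Mercator projection is conformal; its linear scale factor is the same in every direction and equals sec φ = 1/cos φ.
Along the parallel at 65.4°, map distances are exaggerated by k = sec 65.4° = 2.402.
True distance = 770 / 2.402 = 770 × cos 65.4° ≈ 321 km.

321 km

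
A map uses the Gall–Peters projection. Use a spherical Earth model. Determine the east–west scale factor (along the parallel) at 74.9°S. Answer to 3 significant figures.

Gall–Peters is a cylindrical equal-area projection with standard parallels at ±45°. A cylindrical equal-area projection with standard parallel φ₀ has meridian scale h = cos φ / cos φ₀ and parallel scale k = cos φ₀ / cos φ (so areas are preserved, h·k = 1).
k = cos 45° / cos 74.9° = 0.7071/0.2605 = 2.714.

2.71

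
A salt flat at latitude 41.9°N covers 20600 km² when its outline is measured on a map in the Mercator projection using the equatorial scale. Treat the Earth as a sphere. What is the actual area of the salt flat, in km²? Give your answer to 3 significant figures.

11400 km²

For Mercator, h = k = sec φ (a conformal cylindrical projection has a single point scale, 1/cos φ).
Areal scale = k² = sec²φ = 1/cos²(41.9°) = 1/0.7443² = 1.805.
True area = apparent / (areal scale) = 20600 / 1.805 ≈ 11400 km².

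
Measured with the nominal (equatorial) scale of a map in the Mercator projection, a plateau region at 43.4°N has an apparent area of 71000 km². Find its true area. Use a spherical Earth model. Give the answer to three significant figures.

37500 km²

Mercator is conformal, so the point scale is isotropic: h = k = sec φ = 1/cos φ.
Areal scale = k² = sec²φ = 1/cos²(43.4°) = 1/0.7266² = 1.894.
True area = apparent / (areal scale) = 71000 / 1.894 ≈ 37500 km².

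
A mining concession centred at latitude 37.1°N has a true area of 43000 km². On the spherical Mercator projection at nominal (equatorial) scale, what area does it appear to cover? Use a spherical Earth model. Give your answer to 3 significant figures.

67600 km²

Mercator is conformal, so the point scale is isotropic: h = k = sec φ = 1/cos φ.
Areal scale = k² = sec²φ = 1/cos²(37.1°) = 1/0.7976² = 1.572.
Apparent area = 43000 × 1.572 ≈ 67600 km².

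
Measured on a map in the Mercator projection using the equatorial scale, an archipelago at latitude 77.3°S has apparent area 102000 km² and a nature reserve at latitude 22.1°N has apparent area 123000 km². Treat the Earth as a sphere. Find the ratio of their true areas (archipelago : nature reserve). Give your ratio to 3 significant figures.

0.0467

Mercator's areal exaggeration is sec²φ; hence true area = (apparent area) · cos²φ.
True area of archipelago: 102000 × cos²(77.3°) = 102000 × 0.04833 = 4930 km².
True area of nature reserve: 123000 × cos²(22.1°) = 123000 × 0.8585 = 105600 km².
Ratio = 4930 / 105600 ≈ 0.0467.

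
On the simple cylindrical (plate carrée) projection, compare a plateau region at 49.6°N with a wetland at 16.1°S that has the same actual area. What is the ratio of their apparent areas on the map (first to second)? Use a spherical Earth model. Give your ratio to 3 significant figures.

For the equirectangular projection with φ₀ = 0 (plate carrée), h = 1 along meridians and k = sec φ along parallels.
Areal scale at 49.6°: h·k = 1.000 × 1.543 = 1.543.
Areal scale at 16.1°: h·k = 1.000 × 1.041 = 1.041.
Ratio = 1.543/1.041 ≈ 1.48.

1.48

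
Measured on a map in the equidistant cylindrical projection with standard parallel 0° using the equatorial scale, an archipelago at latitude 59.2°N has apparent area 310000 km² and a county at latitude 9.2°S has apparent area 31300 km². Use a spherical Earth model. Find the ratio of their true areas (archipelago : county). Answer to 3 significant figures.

On the plate carrée, areal scale = h·k = 1 × sec φ, so true area = apparent × cos φ.
True area of archipelago: 310000 × cos(59.2°) = 310000 × 0.5120 = 158700 km².
True area of county: 31300 × cos(9.2°) = 31300 × 0.9871 = 30900 km².
Ratio = 158700 / 30900 ≈ 5.14.

5.14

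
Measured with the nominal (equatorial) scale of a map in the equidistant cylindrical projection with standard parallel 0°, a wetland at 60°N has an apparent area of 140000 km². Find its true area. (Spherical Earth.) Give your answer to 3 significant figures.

Plate carrée maps x = Rλ, y = Rφ. The meridian scale is h = 1 and the parallel scale is k = 1/cos φ = sec φ.
Areal scale = h·k = 1 × sec φ; at 60°, h = 1.000, k = 2.000, so h·k = 2.000.
True area = apparent / (areal scale) = 140000 / 2.000 ≈ 70000 km².

70000 km²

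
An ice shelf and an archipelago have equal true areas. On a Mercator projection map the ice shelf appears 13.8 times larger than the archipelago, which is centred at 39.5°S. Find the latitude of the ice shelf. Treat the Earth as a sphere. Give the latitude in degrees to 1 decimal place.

Mercator areal scale is sec²φ, so apparent-area ratio = sec²φ₁ / sec²φ₂ = cos²φ₂ / cos²φ₁.
cos²φ₂ / cos²φ₁ = 13.8  ⇒  cos φ₁ = cos 39.5° / √13.8 = 0.7716/3.715 = 0.2077.
φ₁ = arccos(0.2077) ≈ 78.0°.

78.0°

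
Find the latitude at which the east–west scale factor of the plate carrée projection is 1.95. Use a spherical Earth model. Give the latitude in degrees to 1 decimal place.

Plate carrée: h = 1, k = sec φ along parallels.
sec φ = 1.95  ⇒  cos φ = 0.5128  ⇒  φ ≈ 59.1°.

59.1°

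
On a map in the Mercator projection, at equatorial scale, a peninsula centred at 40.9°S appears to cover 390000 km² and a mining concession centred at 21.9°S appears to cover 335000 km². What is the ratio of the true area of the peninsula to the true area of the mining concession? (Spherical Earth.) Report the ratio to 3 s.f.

0.773

On Mercator the areal scale is sec²φ, so true area = apparent × cos²φ.
True area of peninsula: 390000 × cos²(40.9°) = 390000 × 0.5713 = 222800 km².
True area of mining concession: 335000 × cos²(21.9°) = 335000 × 0.8609 = 288400 km².
Ratio = 222800 / 288400 ≈ 0.773.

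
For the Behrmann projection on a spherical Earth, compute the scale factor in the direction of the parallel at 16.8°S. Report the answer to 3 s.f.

The Behrmann projection is cylindrical equal-area with φ₀ = 30°. A cylindrical equal-area projection with standard parallel φ₀ has meridian scale h = cos φ / cos φ₀ and parallel scale k = cos φ₀ / cos φ (so areas are preserved, h·k = 1).
k = cos 30° / cos 16.8° = 0.8660/0.9573 = 0.9046.

0.905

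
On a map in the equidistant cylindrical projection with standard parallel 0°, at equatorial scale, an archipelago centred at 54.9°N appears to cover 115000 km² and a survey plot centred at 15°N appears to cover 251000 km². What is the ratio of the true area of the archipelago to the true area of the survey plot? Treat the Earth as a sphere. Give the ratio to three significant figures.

0.273

Plate carrée has h = 1 and k = sec φ, giving areal scale sec φ; true area = (apparent area) · cos φ.
True area of archipelago: 115000 × cos(54.9°) = 115000 × 0.5750 = 66130 km².
True area of survey plot: 251000 × cos(15°) = 251000 × 0.9659 = 242400 km².
Ratio = 66130 / 242400 ≈ 0.273.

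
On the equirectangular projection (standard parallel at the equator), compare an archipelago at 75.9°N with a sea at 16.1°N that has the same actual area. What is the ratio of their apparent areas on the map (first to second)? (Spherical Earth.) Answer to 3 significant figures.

In the plate carrée (x = Rλ, y = Rφ), meridians are true-scale (h = 1) and parallels are stretched by k = sec φ.
Areal scale at 75.9°: h·k = 1.000 × 4.105 = 4.105.
Areal scale at 16.1°: h·k = 1.000 × 1.041 = 1.041.
Ratio = 4.105/1.041 ≈ 3.94.

3.94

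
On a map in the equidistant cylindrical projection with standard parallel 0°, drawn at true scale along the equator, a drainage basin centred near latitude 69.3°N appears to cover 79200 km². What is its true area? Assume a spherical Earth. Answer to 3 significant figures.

28000 km²

In the plate carrée (x = Rλ, y = Rφ), meridians are true-scale (h = 1) and parallels are stretched by k = sec φ.
Areal scale = h·k = 1 × sec φ; at 69.3°, h = 1.000, k = 2.829, so h·k = 2.829.
True area = apparent / (areal scale) = 79200 / 2.829 ≈ 28000 km².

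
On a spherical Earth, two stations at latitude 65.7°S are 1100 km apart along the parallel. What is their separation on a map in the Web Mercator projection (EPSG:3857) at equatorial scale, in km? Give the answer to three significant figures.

2670 km

The Mercator projection is conformal; its linear scale factor is the same in every direction and equals sec φ = 1/cos φ.
Along the parallel, k = sec 65.7° = 1/0.4115 = 2.430.
Map distance = 1100 × 2.430 ≈ 2670 km.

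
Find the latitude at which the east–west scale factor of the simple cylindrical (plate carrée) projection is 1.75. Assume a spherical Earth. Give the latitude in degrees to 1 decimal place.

55.2°

Plate carrée: h = 1, k = sec φ along parallels.
sec φ = 1.75  ⇒  cos φ = 0.5714  ⇒  φ ≈ 55.2°.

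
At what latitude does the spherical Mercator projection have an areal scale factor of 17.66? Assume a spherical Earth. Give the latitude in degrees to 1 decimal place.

76.2°

Mercator areal scale is sec²φ.
sec²φ = 17.66  ⇒  cos²φ = 0.05663  ⇒  cos φ = 0.2380.
φ = arccos(0.2380) ≈ 76.2°.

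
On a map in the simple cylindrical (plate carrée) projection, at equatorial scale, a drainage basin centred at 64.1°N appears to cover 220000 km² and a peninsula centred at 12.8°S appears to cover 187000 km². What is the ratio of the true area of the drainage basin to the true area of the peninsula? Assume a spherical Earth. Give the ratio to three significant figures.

0.527

On the plate carrée, areal scale = h·k = 1 × sec φ, so true area = apparent × cos φ.
True area of drainage basin: 220000 × cos(64.1°) = 220000 × 0.4368 = 96100 km².
True area of peninsula: 187000 × cos(12.8°) = 187000 × 0.9751 = 182400 km².
Ratio = 96100 / 182400 ≈ 0.527.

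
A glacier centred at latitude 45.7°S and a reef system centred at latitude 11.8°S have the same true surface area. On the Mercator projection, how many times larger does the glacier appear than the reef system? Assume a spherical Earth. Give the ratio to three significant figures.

1.96

On Mercator, area is exaggerated by sec²φ = 1/cos²φ.
At 45.7°: sec²(45.7°) = 1/0.6984² = 2.050.
At 11.8°: sec²(11.8°) = 1/0.9789² = 1.044.
Ratio = 2.050/1.044 = cos²(11.8°)/cos²(45.7°) ≈ 1.96.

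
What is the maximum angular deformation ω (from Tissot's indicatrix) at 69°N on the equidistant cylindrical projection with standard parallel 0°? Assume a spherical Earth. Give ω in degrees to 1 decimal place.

56.4°

For the equirectangular projection with φ₀ = 0 (plate carrée), h = 1 along meridians and k = sec φ along parallels.
At 69°: h = 1.000, k = 2.790; principal scales a = 2.790, b = 1.000.
sin(ω/2) = (a − b)/(a + b) = 1.790/3.790 = 0.4724, so ω = 2 arcsin(0.4724) ≈ 56.4°.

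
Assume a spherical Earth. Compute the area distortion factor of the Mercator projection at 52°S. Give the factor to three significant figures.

2.64

The Mercator projection is conformal; its linear scale factor is the same in every direction and equals sec φ = 1/cos φ.
Areal scale = k² = sec²φ = 1/cos²(52°) = 1/0.6157² = 2.638.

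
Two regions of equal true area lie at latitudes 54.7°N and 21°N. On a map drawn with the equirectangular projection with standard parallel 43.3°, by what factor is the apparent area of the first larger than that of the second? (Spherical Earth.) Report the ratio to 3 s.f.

The equidistant cylindrical projection with φ₀ = 43.3° has h = 1 (meridians true) and k = cos φ₀ / cos φ along parallels.
Areal scale at 54.7°: h·k = 1.000 × 1.259 = 1.259.
Areal scale at 21°: h·k = 1.000 × 0.7796 = 0.7796.
Ratio = 1.259/0.7796 ≈ 1.62.

1.62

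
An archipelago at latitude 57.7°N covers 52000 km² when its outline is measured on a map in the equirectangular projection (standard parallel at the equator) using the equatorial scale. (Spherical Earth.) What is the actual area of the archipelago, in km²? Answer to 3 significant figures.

In the plate carrée (x = Rλ, y = Rφ), meridians are true-scale (h = 1) and parallels are stretched by k = sec φ.
Areal scale = h·k = 1 × sec φ; at 57.7°, h = 1.000, k = 1.871, so h·k = 1.871.
True area = apparent / (areal scale) = 52000 / 1.871 ≈ 27800 km².

27800 km²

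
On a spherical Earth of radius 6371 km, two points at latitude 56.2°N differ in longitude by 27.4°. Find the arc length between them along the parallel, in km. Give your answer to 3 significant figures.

Arc length along a parallel = R cos φ · Δλ (with Δλ in radians).
= 6371 × cos 56.2° × (27.4° × π/180) = 6371 × 0.5563 × 0.4782 ≈ 1690 km.

1690 km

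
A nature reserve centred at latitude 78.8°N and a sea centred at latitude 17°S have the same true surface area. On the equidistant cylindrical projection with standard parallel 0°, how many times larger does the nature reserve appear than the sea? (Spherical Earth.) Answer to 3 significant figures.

For the equirectangular projection with φ₀ = 0 (plate carrée), h = 1 along meridians and k = sec φ along parallels.
Areal scale at 78.8°: h·k = 1.000 × 5.148 = 5.148.
Areal scale at 17°: h·k = 1.000 × 1.046 = 1.046.
Ratio = 5.148/1.046 ≈ 4.92.

4.92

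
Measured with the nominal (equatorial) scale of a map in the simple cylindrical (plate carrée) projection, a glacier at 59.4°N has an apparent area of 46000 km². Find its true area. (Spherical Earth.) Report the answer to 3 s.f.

23400 km²

Plate carrée maps x = Rλ, y = Rφ. The meridian scale is h = 1 and the parallel scale is k = 1/cos φ = sec φ.
Areal scale = h·k = 1 × sec φ; at 59.4°, h = 1.000, k = 1.964, so h·k = 1.964.
True area = apparent / (areal scale) = 46000 / 1.964 ≈ 23400 km².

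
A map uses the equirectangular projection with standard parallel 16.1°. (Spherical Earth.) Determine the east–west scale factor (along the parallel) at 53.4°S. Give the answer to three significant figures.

1.61

The equidistant cylindrical projection with φ₀ = 16.1° has h = 1 (meridians true) and k = cos φ₀ / cos φ along parallels.
k = cos 16.1° / cos 53.4° = 0.9608/0.5962 = 1.611.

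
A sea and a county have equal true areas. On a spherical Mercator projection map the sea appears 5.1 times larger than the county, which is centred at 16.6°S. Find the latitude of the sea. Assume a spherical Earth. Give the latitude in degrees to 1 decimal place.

For equal true areas on Mercator, apparent areas scale as sec²φ, so the ratio is cos²φ₂ / cos²φ₁.
cos²φ₂ / cos²φ₁ = 5.1  ⇒  cos φ₁ = cos 16.6° / √5.1 = 0.9583/2.258 = 0.4244.
φ₁ = arccos(0.4244) ≈ 64.9°.

64.9°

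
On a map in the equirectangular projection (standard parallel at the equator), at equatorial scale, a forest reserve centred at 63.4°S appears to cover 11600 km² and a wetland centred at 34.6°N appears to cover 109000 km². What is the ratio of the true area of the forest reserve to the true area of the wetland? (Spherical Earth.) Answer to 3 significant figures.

On the plate carrée, areal scale = h·k = 1 × sec φ, so true area = apparent × cos φ.
True area of forest reserve: 11600 × cos(63.4°) = 11600 × 0.4478 = 5194 km².
True area of wetland: 109000 × cos(34.6°) = 109000 × 0.8231 = 89720 km².
Ratio = 5194 / 89720 ≈ 0.0579.

0.0579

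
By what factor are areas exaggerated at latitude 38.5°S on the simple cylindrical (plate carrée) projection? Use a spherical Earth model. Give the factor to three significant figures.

Plate carrée maps x = Rλ, y = Rφ. The meridian scale is h = 1 and the parallel scale is k = 1/cos φ = sec φ.
Areal scale = h·k = 1 × sec φ; at 38.5°, h = 1.000, k = 1.278, so h·k = 1.278.

1.28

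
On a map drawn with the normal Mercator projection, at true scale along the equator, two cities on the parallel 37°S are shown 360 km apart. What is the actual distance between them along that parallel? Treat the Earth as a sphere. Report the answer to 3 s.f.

288 km

Mercator is conformal, so the point scale is isotropic: h = k = sec φ = 1/cos φ.
Along the parallel at 37°, map distances are exaggerated by k = sec 37° = 1.252.
True distance = 360 / 1.252 = 360 × cos 37° ≈ 288 km.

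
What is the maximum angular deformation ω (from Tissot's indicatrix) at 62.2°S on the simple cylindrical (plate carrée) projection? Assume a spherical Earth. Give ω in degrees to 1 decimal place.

42.7°

In the plate carrée (x = Rλ, y = Rφ), meridians are true-scale (h = 1) and parallels are stretched by k = sec φ.
At 62.2°: h = 1.000, k = 2.144; principal scales a = 2.144, b = 1.000.
sin(ω/2) = (a − b)/(a + b) = 1.144/3.144 = 0.3639, so ω = 2 arcsin(0.3639) ≈ 42.7°.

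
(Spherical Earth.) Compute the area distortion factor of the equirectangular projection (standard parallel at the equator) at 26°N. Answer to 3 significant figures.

For the equirectangular projection with φ₀ = 0 (plate carrée), h = 1 along meridians and k = sec φ along parallels.
Areal scale = h·k = 1 × sec φ; at 26°, h = 1.000, k = 1.113, so h·k = 1.113.

1.11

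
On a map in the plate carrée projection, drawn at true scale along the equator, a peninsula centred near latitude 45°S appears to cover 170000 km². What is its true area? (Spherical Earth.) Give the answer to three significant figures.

120000 km²

Plate carrée maps x = Rλ, y = Rφ. The meridian scale is h = 1 and the parallel scale is k = 1/cos φ = sec φ.
Areal scale = h·k = 1 × sec φ; at 45°, h = 1.000, k = 1.414, so h·k = 1.414.
True area = apparent / (areal scale) = 170000 / 1.414 ≈ 120000 km².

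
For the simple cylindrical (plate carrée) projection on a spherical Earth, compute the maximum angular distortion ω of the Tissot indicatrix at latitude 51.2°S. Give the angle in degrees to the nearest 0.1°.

In the plate carrée (x = Rλ, y = Rφ), meridians are true-scale (h = 1) and parallels are stretched by k = sec φ.
At 51.2°: h = 1.000, k = 1.596; principal scales a = 1.596, b = 1.000.
sin(ω/2) = (a − b)/(a + b) = 0.5959/2.596 = 0.2296, so ω = 2 arcsin(0.2296) ≈ 26.5°.

26.5°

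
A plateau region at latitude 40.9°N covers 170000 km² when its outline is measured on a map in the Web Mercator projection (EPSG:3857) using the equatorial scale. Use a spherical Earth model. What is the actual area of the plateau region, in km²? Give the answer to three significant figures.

97100 km²

The Mercator projection is conformal; its linear scale factor is the same in every direction and equals sec φ = 1/cos φ.
Areal scale = k² = sec²φ = 1/cos²(40.9°) = 1/0.7559² = 1.750.
True area = apparent / (areal scale) = 170000 / 1.750 ≈ 97100 km².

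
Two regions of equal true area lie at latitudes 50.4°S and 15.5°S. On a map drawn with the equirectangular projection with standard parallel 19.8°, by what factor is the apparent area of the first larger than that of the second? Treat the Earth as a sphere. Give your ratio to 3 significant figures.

The equidistant cylindrical projection with φ₀ = 19.8° has h = 1 (meridians true) and k = cos φ₀ / cos φ along parallels.
Areal scale at 50.4°: h·k = 1.000 × 1.476 = 1.476.
Areal scale at 15.5°: h·k = 1.000 × 0.9764 = 0.9764.
Ratio = 1.476/0.9764 ≈ 1.51.

1.51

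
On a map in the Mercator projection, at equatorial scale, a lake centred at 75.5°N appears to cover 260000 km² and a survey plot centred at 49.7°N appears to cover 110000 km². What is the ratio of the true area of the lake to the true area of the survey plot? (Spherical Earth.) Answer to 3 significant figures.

Since Mercator area scale is 1/cos²φ, the true area equals the apparent area multiplied by cos²φ.
True area of lake: 260000 × cos²(75.5°) = 260000 × 0.06269 = 16300 km².
True area of survey plot: 110000 × cos²(49.7°) = 110000 × 0.4183 = 46020 km².
Ratio = 16300 / 46020 ≈ 0.354.

0.354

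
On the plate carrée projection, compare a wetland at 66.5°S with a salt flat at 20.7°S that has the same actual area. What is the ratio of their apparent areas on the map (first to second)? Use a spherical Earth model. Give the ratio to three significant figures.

2.35

Plate carrée maps x = Rλ, y = Rφ. The meridian scale is h = 1 and the parallel scale is k = 1/cos φ = sec φ.
Areal scale at 66.5°: h·k = 1.000 × 2.508 = 2.508.
Areal scale at 20.7°: h·k = 1.000 × 1.069 = 1.069.
Ratio = 2.508/1.069 ≈ 2.35.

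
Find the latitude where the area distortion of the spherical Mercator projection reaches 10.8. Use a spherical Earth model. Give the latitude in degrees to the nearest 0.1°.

72.3°

Mercator areal scale is sec²φ.
sec²φ = 10.8  ⇒  cos²φ = 0.09259  ⇒  cos φ = 0.3043.
φ = arccos(0.3043) ≈ 72.3°.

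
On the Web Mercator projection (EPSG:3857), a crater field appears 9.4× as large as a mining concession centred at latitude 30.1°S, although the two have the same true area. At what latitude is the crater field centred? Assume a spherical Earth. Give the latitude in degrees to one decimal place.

73.6°

On Mercator, (apparent₁)/(apparent₂) = sec²φ₁ / sec²φ₂ when true areas are equal.
cos²φ₂ / cos²φ₁ = 9.4  ⇒  cos φ₁ = cos 30.1° / √9.4 = 0.8652/3.066 = 0.2822.
φ₁ = arccos(0.2822) ≈ 73.6°.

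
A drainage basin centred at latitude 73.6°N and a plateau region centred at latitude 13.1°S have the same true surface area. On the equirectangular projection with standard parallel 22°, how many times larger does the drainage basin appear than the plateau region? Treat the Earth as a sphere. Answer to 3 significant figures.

With standard parallel φ₀ = 22°, the equirectangular projection gives x = Rλ cos φ₀, y = Rφ, so h = 1 and k = cos 22° / cos φ.
Areal scale at 73.6°: h·k = 1.000 × 3.284 = 3.284.
Areal scale at 13.1°: h·k = 1.000 × 0.9520 = 0.9520.
Ratio = 3.284/0.9520 ≈ 3.45.

3.45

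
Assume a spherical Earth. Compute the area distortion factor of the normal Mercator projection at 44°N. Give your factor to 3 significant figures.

Mercator is conformal, so the point scale is isotropic: h = k = sec φ = 1/cos φ.
Areal scale = k² = sec²φ = 1/cos²(44°) = 1/0.7193² = 1.933.

1.93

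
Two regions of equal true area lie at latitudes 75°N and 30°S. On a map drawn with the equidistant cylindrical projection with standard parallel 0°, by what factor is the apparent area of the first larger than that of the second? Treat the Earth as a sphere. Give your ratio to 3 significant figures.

3.35

For the equirectangular projection with φ₀ = 0 (plate carrée), h = 1 along meridians and k = sec φ along parallels.
Areal scale at 75°: h·k = 1.000 × 3.864 = 3.864.
Areal scale at 30°: h·k = 1.000 × 1.155 = 1.155.
Ratio = 3.864/1.155 ≈ 3.35.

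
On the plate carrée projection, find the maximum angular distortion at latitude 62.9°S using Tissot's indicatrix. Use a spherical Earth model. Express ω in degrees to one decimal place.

43.9°

Plate carrée maps x = Rλ, y = Rφ. The meridian scale is h = 1 and the parallel scale is k = 1/cos φ = sec φ.
At 62.9°: h = 1.000, k = 2.195; principal scales a = 2.195, b = 1.000.
sin(ω/2) = (a − b)/(a + b) = 1.195/3.195 = 0.3741, so ω = 2 arcsin(0.3741) ≈ 43.9°.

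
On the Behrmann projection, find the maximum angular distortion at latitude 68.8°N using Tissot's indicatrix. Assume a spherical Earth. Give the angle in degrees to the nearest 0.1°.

Behrmann is a cylindrical equal-area projection with standard parallels at ±30°. A cylindrical equal-area projection with standard parallel φ₀ has meridian scale h = cos φ / cos φ₀ and parallel scale k = cos φ₀ / cos φ (so areas are preserved, h·k = 1).
At 68.8°: h = 0.4176, k = 2.395; principal scales a = 2.395, b = 0.4176.
sin(ω/2) = (a − b)/(a + b) = 1.977/2.812 = 0.7031, so ω = 2 arcsin(0.7031) ≈ 89.3°.

89.3°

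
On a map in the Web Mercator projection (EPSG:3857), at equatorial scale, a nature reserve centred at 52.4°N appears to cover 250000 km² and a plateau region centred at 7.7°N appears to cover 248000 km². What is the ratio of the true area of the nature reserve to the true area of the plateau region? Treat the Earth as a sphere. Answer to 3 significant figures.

Since Mercator area scale is 1/cos²φ, the true area equals the apparent area multiplied by cos²φ.
True area of nature reserve: 250000 × cos²(52.4°) = 250000 × 0.3723 = 93070 km².
True area of plateau region: 248000 × cos²(7.7°) = 248000 × 0.9820 = 243500 km².
Ratio = 93070 / 243500 ≈ 0.382.

0.382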